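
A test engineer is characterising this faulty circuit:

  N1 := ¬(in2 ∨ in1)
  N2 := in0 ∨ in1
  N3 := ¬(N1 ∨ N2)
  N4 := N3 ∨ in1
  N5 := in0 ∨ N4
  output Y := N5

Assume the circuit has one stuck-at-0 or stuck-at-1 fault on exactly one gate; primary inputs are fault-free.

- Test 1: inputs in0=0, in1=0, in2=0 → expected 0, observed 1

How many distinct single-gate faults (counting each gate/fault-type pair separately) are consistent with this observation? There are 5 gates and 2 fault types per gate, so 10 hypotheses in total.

Fault-free: N1=1, N2=0, N3=0, N4=0, N5=0 → 0. Observed 1.
  N1 stuck-at-0: output 1 ✓
  N1 stuck-at-1: output 0 ✗
  N2 stuck-at-0: output 0 ✗
  N2 stuck-at-1: output 0 ✗
  N3 stuck-at-0: output 0 ✗
  N3 stuck-at-1: output 1 ✓
  N4 stuck-at-0: output 0 ✗
  N4 stuck-at-1: output 1 ✓
  N5 stuck-at-0: output 0 ✗
  N5 stuck-at-1: output 1 ✓
Consistent faults: {N1 stuck-at-0, N3 stuck-at-1, N4 stuck-at-1, N5 stuck-at-1} — 4 in all.

4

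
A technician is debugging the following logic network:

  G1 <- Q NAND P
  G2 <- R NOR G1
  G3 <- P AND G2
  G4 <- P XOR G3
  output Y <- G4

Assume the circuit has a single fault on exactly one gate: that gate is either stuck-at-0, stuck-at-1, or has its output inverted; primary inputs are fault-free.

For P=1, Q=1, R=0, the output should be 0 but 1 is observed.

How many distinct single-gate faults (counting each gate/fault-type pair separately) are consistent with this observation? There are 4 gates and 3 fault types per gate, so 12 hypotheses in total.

8

Fault-free: G1=0, G2=1, G3=1, G4=0 → 0. Observed 1.
  G1 stuck-at-0: output 0 ✗
  G1 stuck-at-1: output 1 ✓
  G1 inverted output: output 1 ✓
  G2 stuck-at-0: output 1 ✓
  G2 stuck-at-1: output 0 ✗
  G2 inverted output: output 1 ✓
  G3 stuck-at-0: output 1 ✓
  G3 stuck-at-1: output 0 ✗
  G3 inverted output: output 1 ✓
  G4 stuck-at-0: output 0 ✗
  G4 stuck-at-1: output 1 ✓
  G4 inverted output: output 1 ✓
Consistent faults: {G1 stuck-at-1, G1 inverted output, G2 stuck-at-0, G2 inverted output, G3 stuck-at-0, G3 inverted output, G4 stuck-at-1, G4 inverted output} — 8 in all.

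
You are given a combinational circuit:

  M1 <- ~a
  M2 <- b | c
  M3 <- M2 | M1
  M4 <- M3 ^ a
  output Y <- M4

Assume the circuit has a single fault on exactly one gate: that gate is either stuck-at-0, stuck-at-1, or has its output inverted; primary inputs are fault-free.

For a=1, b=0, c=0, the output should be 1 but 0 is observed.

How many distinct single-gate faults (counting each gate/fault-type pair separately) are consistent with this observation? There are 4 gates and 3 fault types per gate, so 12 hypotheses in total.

Fault-free: M1=0, M2=0, M3=0, M4=1 → 1. Observed 0.
  M1 stuck-at-0: output 1 ✗
  M1 stuck-at-1: output 0 ✓
  M1 inverted output: output 0 ✓
  M2 stuck-at-0: output 1 ✗
  M2 stuck-at-1: output 0 ✓
  M2 inverted output: output 0 ✓
  M3 stuck-at-0: output 1 ✗
  M3 stuck-at-1: output 0 ✓
  M3 inverted output: output 0 ✓
  M4 stuck-at-0: output 0 ✓
  M4 stuck-at-1: output 1 ✗
  M4 inverted output: output 0 ✓
Consistent faults: {M1 stuck-at-1, M1 inverted output, M2 stuck-at-1, M2 inverted output, M3 stuck-at-1, M3 inverted output, M4 stuck-at-0, M4 inverted output} — 8 in all.

8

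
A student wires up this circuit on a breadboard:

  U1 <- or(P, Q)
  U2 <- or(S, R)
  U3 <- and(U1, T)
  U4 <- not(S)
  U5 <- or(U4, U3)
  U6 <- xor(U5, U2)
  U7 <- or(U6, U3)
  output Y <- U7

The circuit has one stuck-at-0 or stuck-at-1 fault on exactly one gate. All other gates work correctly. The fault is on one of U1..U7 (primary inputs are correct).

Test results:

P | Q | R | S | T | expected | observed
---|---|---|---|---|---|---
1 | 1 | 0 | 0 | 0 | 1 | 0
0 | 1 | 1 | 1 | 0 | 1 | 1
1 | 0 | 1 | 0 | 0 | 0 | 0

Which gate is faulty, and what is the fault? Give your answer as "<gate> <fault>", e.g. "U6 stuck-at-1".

Fault-free values for test 1 (P=1, Q=1, R=0, S=0, T=0): U1=1, U2=0, U3=0, U4=1, U5=1, U6=1, U7=1, giving Y=1. Observed 0.
Test 1: faults giving observed 0 are {U2 stuck-at-1, U4 stuck-at-0, U5 stuck-at-0, U6 stuck-at-0, U7 stuck-at-0}.
Test 2 (P=0, Q=1, R=1, S=1, T=0): fault-free U1=1, U2=1, U3=0, U4=0, U5=0, U6=1, U7=1 → 1; observed 1. Eliminates U6 stuck-at-0, U7 stuck-at-0.
Test 3 (P=1, Q=0, R=1, S=0, T=0): fault-free U1=1, U2=1, U3=0, U4=1, U5=1, U6=0, U7=0 → 0; observed 0. Eliminates U4 stuck-at-0, U5 stuck-at-0.
Only U2 stuck-at-1 is consistent with every test.

U2 stuck-at-1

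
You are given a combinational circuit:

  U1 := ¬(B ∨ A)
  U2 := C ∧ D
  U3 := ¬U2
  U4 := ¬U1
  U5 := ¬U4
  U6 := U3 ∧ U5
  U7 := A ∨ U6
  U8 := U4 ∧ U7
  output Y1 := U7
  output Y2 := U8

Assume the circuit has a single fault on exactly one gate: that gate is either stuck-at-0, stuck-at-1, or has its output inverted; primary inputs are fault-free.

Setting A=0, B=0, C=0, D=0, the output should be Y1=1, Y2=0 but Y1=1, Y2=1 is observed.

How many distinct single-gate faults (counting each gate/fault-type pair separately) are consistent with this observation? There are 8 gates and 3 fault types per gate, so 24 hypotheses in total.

2

Fault-free: U1=1, U2=0, U3=1, U4=0, U5=1, U6=1, U7=1, U8=0 → Y1=1, Y2=0. Observed Y1=1, Y2=1.
  U1: none of the 3 fault types match ✗
  U2: none of the 3 fault types match ✗
  U3: none of the 3 fault types match ✗
  U4: none of the 3 fault types match ✗
  U5: none of the 3 fault types match ✗
  U6: none of the 3 fault types match ✗
  U7: none of the 3 fault types match ✗
  U8: stuck-at-1, inverted output ✓; others ✗
Consistent faults: {U8 stuck-at-1, U8 inverted output} — 2 in all.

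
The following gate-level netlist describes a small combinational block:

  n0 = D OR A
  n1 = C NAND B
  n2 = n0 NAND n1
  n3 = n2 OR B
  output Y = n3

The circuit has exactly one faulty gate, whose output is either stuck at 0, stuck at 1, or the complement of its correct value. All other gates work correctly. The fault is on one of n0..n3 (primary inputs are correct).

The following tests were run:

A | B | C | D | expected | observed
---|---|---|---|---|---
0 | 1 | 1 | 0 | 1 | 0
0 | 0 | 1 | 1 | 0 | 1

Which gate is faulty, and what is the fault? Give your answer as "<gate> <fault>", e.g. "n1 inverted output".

n3 inverted output

Fault-free values for test 1 (A=0, B=1, C=1, D=0): n0=0, n1=0, n2=1, n3=1, giving Y=1. Observed 0.
Test 1: faults giving observed 0 are {n3 stuck-at-0, n3 inverted output}.
Test 2 (A=0, B=0, C=1, D=1): fault-free n0=1, n1=1, n2=0, n3=0 → 0; observed 1. Eliminates n3 stuck-at-0.
Only n3 inverted output is consistent with every test.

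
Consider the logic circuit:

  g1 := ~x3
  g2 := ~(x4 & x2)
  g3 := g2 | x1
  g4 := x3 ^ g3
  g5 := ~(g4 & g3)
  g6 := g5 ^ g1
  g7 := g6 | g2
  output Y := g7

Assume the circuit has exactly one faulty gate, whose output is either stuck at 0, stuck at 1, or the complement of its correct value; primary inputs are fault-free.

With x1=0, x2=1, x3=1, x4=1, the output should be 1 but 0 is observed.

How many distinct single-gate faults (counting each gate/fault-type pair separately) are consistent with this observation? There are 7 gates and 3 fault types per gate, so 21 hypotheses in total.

Fault-free: g1=0, g2=0, g3=0, g4=1, g5=1, g6=1, g7=1 → 1. Observed 0.
  g1: stuck-at-1, inverted output ✓; others ✗
  g2: none of the 3 fault types match ✗
  g3: none of the 3 fault types match ✗
  g4: none of the 3 fault types match ✗
  g5: stuck-at-0, inverted output ✓; others ✗
  g6: stuck-at-0, inverted output ✓; others ✗
  g7: stuck-at-0, inverted output ✓; others ✗
Consistent faults: {g1 stuck-at-1, g1 inverted output, g5 stuck-at-0, g5 inverted output, g6 stuck-at-0, g6 inverted output, g7 stuck-at-0, g7 inverted output} — 8 in all.

8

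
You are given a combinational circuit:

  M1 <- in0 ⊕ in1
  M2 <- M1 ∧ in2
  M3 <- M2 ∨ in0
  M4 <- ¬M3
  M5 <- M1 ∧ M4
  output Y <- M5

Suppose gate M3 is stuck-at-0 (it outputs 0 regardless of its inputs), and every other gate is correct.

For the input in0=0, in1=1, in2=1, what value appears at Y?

Propagate with M3 forced: M1=1, M2=1, M3=0 [stuck-at-0], M4=1, M5=1.
So Y = 1. (Without the fault it would be 0.)

1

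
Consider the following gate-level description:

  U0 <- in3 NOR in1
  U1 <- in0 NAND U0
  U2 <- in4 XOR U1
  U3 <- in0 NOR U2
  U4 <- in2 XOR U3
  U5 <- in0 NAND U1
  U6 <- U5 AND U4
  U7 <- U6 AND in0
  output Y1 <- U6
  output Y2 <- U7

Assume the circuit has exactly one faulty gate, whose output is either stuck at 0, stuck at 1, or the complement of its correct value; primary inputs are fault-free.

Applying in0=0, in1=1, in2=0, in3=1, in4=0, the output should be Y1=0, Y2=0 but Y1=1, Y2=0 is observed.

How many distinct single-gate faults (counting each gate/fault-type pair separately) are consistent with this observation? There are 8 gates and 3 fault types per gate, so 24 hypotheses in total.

10

Fault-free: U0=0, U1=1, U2=1, U3=0, U4=0, U5=1, U6=0, U7=0 → Y1=0, Y2=0. Observed Y1=1, Y2=0.
  U0: none of the 3 fault types match ✗
  U1: stuck-at-0, inverted output ✓; others ✗
  U2: stuck-at-0, inverted output ✓; others ✗
  U3: stuck-at-1, inverted output ✓; others ✗
  U4: stuck-at-1, inverted output ✓; others ✗
  U5: none of the 3 fault types match ✗
  U6: stuck-at-1, inverted output ✓; others ✗
  U7: none of the 3 fault types match ✗
Consistent faults: {U1 stuck-at-0, U1 inverted output, U2 stuck-at-0, U2 inverted output, U3 stuck-at-1, U3 inverted output, U4 stuck-at-1, U4 inverted output, U6 stuck-at-1, U6 inverted output} — 10 in all.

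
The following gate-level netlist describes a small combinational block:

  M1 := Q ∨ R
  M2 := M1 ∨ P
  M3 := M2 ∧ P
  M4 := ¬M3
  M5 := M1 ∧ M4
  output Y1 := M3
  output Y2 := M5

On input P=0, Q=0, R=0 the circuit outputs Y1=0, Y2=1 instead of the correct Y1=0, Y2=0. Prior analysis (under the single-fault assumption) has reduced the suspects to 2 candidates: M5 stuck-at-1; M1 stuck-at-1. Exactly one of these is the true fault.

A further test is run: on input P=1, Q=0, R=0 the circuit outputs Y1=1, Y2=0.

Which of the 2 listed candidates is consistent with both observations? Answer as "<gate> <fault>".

M1 stuck-at-1

Evaluate each candidate on input P=1, Q=0, R=0:
  M5 stuck-at-1: M1=0, M2=1, M3=1, M4=0, M5=1 [stuck-at-1] → Y1=1, Y2=1 — eliminated
  M1 stuck-at-1: M1=1 [stuck-at-1], M2=1, M3=1, M4=0, M5=0 → Y1=1, Y2=0 — matches
Only M1 stuck-at-1 reproduces the observed Y1=1, Y2=0.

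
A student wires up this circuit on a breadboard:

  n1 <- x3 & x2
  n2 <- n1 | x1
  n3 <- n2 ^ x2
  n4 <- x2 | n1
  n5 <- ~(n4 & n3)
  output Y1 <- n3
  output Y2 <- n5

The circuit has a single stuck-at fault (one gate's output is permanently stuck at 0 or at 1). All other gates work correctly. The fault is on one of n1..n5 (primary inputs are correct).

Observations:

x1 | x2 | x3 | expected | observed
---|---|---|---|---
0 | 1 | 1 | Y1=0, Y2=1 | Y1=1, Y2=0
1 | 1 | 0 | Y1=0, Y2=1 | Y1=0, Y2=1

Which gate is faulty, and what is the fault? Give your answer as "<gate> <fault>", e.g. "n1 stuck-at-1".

n1 stuck-at-0

Fault-free values for test 1 (x1=0, x2=1, x3=1): n1=1, n2=1, n3=0, n4=1, n5=1, giving Y1=0, Y2=1. Observed Y1=1, Y2=0.
Test 1: faults giving observed Y1=1, Y2=0 are {n1 stuck-at-0, n2 stuck-at-0, n3 stuck-at-1}.
Test 2 (x1=1, x2=1, x3=0): fault-free n1=0, n2=1, n3=0, n4=1, n5=1 → Y1=0, Y2=1; observed Y1=0, Y2=1. Eliminates n2 stuck-at-0, n3 stuck-at-1.
Only n1 stuck-at-0 is consistent with every test.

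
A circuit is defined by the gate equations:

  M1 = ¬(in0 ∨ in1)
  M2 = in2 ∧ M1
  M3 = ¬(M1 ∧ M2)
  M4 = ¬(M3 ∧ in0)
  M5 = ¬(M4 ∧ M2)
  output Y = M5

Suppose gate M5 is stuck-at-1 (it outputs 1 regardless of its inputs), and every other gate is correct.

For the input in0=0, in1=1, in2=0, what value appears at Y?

Propagate with M5 forced: M1=0, M2=0, M3=1, M4=1, M5=1 [stuck-at-1].
So Y = 1. (Same as the fault-free value — the fault is masked on this input.)

1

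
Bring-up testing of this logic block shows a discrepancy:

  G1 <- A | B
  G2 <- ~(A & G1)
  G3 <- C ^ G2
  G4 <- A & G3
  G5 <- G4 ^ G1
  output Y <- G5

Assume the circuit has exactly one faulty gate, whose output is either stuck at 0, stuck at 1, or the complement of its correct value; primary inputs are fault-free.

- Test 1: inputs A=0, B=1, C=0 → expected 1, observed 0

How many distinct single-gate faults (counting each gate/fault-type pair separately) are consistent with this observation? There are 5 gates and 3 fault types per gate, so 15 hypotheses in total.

6

Fault-free: G1=1, G2=1, G3=1, G4=0, G5=1 → 1. Observed 0.
  G1: stuck-at-0, inverted output ✓; others ✗
  G2: none of the 3 fault types match ✗
  G3: none of the 3 fault types match ✗
  G4: stuck-at-1, inverted output ✓; others ✗
  G5: stuck-at-0, inverted output ✓; others ✗
Consistent faults: {G1 stuck-at-0, G1 inverted output, G4 stuck-at-1, G4 inverted output, G5 stuck-at-0, G5 inverted output} — 6 in all.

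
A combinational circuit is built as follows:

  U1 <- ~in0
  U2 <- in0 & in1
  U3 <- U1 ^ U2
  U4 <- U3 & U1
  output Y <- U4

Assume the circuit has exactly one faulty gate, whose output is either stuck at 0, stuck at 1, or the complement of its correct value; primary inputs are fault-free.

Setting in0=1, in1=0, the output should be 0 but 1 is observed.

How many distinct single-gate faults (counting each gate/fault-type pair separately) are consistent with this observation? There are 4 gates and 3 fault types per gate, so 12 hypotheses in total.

Fault-free: U1=0, U2=0, U3=0, U4=0 → 0. Observed 1.
  U1 stuck-at-0: output 0 ✗
  U1 stuck-at-1: output 1 ✓
  U1 inverted output: output 1 ✓
  U2 stuck-at-0: output 0 ✗
  U2 stuck-at-1: output 0 ✗
  U2 inverted output: output 0 ✗
  U3 stuck-at-0: output 0 ✗
  U3 stuck-at-1: output 0 ✗
  U3 inverted output: output 0 ✗
  U4 stuck-at-0: output 0 ✗
  U4 stuck-at-1: output 1 ✓
  U4 inverted output: output 1 ✓
Consistent faults: {U1 stuck-at-1, U1 inverted output, U4 stuck-at-1, U4 inverted output} — 4 in all.

4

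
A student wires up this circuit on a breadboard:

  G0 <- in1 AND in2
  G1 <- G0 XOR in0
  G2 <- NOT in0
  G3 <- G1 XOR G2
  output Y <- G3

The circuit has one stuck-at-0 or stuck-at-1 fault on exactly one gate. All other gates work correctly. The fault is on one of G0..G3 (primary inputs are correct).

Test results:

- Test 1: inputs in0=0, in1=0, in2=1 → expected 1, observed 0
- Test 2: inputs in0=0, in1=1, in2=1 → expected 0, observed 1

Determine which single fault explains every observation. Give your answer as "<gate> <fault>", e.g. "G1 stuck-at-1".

G2 stuck-at-0

Fault-free values for test 1 (in0=0, in1=0, in2=1): G0=0, G1=0, G2=1, G3=1, giving Y=1. Observed 0.
Test 1: faults giving observed 0 are {G0 stuck-at-1, G1 stuck-at-1, G2 stuck-at-0, G3 stuck-at-0}.
Test 2 (in0=0, in1=1, in2=1): fault-free G0=1, G1=1, G2=1, G3=0 → 0; observed 1. Eliminates G0 stuck-at-1, G1 stuck-at-1, G3 stuck-at-0.
Only G2 stuck-at-0 is consistent with every test.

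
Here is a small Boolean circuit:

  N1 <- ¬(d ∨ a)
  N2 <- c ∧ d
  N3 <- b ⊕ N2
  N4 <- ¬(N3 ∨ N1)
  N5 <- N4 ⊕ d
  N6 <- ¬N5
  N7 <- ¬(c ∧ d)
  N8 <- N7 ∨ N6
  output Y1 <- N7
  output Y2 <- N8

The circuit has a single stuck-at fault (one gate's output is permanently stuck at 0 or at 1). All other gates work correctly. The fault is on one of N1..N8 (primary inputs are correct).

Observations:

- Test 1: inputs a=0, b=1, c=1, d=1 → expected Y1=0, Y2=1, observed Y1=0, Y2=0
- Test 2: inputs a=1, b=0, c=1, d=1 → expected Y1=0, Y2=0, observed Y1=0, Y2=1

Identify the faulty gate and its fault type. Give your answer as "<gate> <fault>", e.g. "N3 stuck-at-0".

N2 stuck-at-0

Fault-free values for test 1 (a=0, b=1, c=1, d=1): N1=0, N2=1, N3=0, N4=1, N5=0, N6=1, N7=0, N8=1, giving Y1=0, Y2=1. Observed Y1=0, Y2=0.
Test 1: faults giving observed Y1=0, Y2=0 are {N1 stuck-at-1, N2 stuck-at-0, N3 stuck-at-1, N4 stuck-at-0, N5 stuck-at-1, N6 stuck-at-0, N8 stuck-at-0}.
Test 2 (a=1, b=0, c=1, d=1): fault-free N1=0, N2=1, N3=1, N4=0, N5=1, N6=0, N7=0, N8=0 → Y1=0, Y2=0; observed Y1=0, Y2=1. Eliminates N1 stuck-at-1, N3 stuck-at-1, N4 stuck-at-0, N5 stuck-at-1, N6 stuck-at-0, N8 stuck-at-0.
Only N2 stuck-at-0 is consistent with every test.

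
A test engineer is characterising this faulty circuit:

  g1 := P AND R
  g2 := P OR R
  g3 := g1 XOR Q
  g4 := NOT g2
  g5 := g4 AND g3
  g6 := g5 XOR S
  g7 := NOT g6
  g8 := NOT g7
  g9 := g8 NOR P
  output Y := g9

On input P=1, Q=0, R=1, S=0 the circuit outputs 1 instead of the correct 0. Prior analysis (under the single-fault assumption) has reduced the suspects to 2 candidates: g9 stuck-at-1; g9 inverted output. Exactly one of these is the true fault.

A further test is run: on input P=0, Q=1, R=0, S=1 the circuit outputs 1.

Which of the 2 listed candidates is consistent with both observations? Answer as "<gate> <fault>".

g9 stuck-at-1

Evaluate each candidate on input P=0, Q=1, R=0, S=1:
  g9 stuck-at-1: g1=0, g2=0, g3=1, g4=1, g5=1, g6=0, g7=1, g8=0, g9=1 [stuck-at-1] → 1 — matches
  g9 inverted output: g1=0, g2=0, g3=1, g4=1, g5=1, g6=0, g7=1, g8=0, g9=0 [inverted output] → 0 — eliminated
Only g9 stuck-at-1 reproduces the observed 1.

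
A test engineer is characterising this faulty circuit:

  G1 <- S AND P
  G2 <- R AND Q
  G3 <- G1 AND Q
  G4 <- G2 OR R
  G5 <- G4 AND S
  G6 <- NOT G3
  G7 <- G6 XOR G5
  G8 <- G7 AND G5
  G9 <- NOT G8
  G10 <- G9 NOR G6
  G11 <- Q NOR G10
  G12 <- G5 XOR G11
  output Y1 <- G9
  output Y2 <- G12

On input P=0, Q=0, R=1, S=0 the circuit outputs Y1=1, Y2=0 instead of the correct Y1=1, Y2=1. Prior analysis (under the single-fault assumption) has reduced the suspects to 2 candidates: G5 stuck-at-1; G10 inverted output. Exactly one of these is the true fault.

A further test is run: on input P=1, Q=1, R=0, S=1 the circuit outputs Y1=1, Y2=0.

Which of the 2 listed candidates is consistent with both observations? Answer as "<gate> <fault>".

Evaluate each candidate on input P=1, Q=1, R=0, S=1:
  G5 stuck-at-1: G1=1, G2=0, G3=1, G4=0, G5=1 [stuck-at-1], G6=0, G7=1, G8=1, G9=0, G10=1, G11=0, G12=1 → Y1=0, Y2=1 — eliminated
  G10 inverted output: G1=1, G2=0, G3=1, G4=0, G5=0, G6=0, G7=0, G8=0, G9=1, G10=1 [inverted output], G11=0, G12=0 → Y1=1, Y2=0 — matches
Only G10 inverted output reproduces the observed Y1=1, Y2=0.

G10 inverted output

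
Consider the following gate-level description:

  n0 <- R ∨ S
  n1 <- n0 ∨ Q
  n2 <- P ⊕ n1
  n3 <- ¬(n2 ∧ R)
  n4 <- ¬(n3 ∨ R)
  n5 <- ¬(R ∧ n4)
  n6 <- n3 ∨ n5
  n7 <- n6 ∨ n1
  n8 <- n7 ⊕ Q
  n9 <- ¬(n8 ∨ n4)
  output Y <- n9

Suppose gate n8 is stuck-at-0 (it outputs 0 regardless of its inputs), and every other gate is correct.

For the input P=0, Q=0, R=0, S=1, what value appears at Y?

1

Propagate with n8 forced: n0=1, n1=1, n2=1, n3=1, n4=0, n5=1, n6=1, n7=1, n8=0 [stuck-at-0], n9=1.
So Y = 1. (Without the fault it would be 0.)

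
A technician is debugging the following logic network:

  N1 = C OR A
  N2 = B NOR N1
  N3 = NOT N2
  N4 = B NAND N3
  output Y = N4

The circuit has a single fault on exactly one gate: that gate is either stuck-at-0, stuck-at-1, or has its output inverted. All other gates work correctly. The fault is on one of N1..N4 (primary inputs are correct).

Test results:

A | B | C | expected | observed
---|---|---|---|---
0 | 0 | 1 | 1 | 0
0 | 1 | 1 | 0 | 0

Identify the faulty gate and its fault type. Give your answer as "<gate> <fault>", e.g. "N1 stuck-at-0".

N4 stuck-at-0

Fault-free values for test 1 (A=0, B=0, C=1): N1=1, N2=0, N3=1, N4=1, giving Y=1. Observed 0.
Test 1: faults giving observed 0 are {N4 stuck-at-0, N4 inverted output}.
Test 2 (A=0, B=1, C=1): fault-free N1=1, N2=0, N3=1, N4=0 → 0; observed 0. Eliminates N4 inverted output.
Only N4 stuck-at-0 is consistent with every test.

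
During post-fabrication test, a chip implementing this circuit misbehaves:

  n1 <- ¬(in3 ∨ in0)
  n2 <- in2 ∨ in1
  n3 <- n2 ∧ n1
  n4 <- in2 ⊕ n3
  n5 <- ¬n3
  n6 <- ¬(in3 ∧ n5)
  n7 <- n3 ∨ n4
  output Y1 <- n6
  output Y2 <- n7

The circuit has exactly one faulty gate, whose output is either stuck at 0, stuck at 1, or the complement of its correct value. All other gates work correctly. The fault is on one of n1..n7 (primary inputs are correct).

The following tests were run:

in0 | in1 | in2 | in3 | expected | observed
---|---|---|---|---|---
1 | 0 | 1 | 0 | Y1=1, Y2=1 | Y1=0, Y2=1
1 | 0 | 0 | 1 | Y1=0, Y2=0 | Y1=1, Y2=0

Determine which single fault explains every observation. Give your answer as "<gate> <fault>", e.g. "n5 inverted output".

Fault-free values for test 1 (in0=1, in1=0, in2=1, in3=0): n1=0, n2=1, n3=0, n4=1, n5=1, n6=1, n7=1, giving Y1=1, Y2=1. Observed Y1=0, Y2=1.
Test 1: faults giving observed Y1=0, Y2=1 are {n6 stuck-at-0, n6 inverted output}.
Test 2 (in0=1, in1=0, in2=0, in3=1): fault-free n1=0, n2=0, n3=0, n4=0, n5=1, n6=0, n7=0 → Y1=0, Y2=0; observed Y1=1, Y2=0. Eliminates n6 stuck-at-0.
Only n6 inverted output is consistent with every test.

n6 inverted output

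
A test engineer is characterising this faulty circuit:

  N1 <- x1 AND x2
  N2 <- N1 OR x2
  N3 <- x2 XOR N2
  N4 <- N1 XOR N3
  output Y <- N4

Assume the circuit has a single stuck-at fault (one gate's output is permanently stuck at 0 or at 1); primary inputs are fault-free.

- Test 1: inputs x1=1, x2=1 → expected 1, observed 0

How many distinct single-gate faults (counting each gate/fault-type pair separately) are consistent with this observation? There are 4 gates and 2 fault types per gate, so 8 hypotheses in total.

Fault-free: N1=1, N2=1, N3=0, N4=1 → 1. Observed 0.
  N1 stuck-at-0: output 0 ✓
  N1 stuck-at-1: output 1 ✗
  N2 stuck-at-0: output 0 ✓
  N2 stuck-at-1: output 1 ✗
  N3 stuck-at-0: output 1 ✗
  N3 stuck-at-1: output 0 ✓
  N4 stuck-at-0: output 0 ✓
  N4 stuck-at-1: output 1 ✗
Consistent faults: {N1 stuck-at-0, N2 stuck-at-0, N3 stuck-at-1, N4 stuck-at-0} — 4 in all.

4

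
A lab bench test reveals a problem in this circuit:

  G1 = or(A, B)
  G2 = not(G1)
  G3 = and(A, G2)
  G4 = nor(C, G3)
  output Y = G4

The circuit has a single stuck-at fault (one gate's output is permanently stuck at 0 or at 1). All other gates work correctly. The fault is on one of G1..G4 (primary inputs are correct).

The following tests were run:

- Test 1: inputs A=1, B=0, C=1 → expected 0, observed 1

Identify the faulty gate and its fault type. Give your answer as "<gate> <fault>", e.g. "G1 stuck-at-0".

G4 stuck-at-1

Fault-free values for test 1 (A=1, B=0, C=1): G1=1, G2=0, G3=0, G4=0, giving Y=0. Observed 1.
Test 1: faults giving observed 1 are {G4 stuck-at-1}.
Only G4 stuck-at-1 is consistent with every test.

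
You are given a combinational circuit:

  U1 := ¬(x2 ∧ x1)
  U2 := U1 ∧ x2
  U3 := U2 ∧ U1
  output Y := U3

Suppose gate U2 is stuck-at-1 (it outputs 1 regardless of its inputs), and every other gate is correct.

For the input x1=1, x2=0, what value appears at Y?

1

Propagate with U2 forced: U1=1, U2=1 [stuck-at-1], U3=1.
So Y = 1. (Without the fault it would be 0.)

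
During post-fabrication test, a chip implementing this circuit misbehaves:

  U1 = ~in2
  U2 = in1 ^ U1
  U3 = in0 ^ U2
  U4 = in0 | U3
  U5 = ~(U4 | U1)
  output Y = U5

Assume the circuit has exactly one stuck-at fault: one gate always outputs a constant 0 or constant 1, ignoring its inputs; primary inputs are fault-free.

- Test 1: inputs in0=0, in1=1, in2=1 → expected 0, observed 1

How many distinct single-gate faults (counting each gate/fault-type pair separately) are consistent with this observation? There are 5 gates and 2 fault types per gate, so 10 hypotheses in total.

4

Fault-free: U1=0, U2=1, U3=1, U4=1, U5=0 → 0. Observed 1.
  U1 stuck-at-0: output 0 ✗
  U1 stuck-at-1: output 0 ✗
  U2 stuck-at-0: output 1 ✓
  U2 stuck-at-1: output 0 ✗
  U3 stuck-at-0: output 1 ✓
  U3 stuck-at-1: output 0 ✗
  U4 stuck-at-0: output 1 ✓
  U4 stuck-at-1: output 0 ✗
  U5 stuck-at-0: output 0 ✗
  U5 stuck-at-1: output 1 ✓
Consistent faults: {U2 stuck-at-0, U3 stuck-at-0, U4 stuck-at-0, U5 stuck-at-1} — 4 in all.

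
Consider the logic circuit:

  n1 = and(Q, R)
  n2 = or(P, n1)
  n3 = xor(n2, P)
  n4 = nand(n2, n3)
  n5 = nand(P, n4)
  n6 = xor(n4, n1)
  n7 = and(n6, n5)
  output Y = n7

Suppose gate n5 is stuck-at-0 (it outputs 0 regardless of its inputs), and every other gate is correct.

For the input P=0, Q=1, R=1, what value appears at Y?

Propagate with n5 forced: n1=1, n2=1, n3=1, n4=0, n5=0 [stuck-at-0], n6=1, n7=0.
So Y = 0. (Without the fault it would be 1.)

0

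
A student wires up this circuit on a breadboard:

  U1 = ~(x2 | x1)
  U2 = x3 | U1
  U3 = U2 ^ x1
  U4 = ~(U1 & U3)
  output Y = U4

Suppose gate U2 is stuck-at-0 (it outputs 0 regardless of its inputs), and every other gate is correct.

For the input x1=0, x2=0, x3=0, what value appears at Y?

1

Propagate with U2 forced: U1=1, U2=0 [stuck-at-0], U3=0, U4=1.
So Y = 1. (Without the fault it would be 0.)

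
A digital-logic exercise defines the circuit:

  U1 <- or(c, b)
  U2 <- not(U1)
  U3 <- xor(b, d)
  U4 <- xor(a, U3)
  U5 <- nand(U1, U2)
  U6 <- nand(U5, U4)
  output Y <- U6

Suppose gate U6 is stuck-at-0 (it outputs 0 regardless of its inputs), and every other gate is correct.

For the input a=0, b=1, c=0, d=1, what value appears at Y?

0

Propagate with U6 forced: U1=1, U2=0, U3=0, U4=0, U5=1, U6=0 [stuck-at-0].
So Y = 0. (Without the fault it would be 1.)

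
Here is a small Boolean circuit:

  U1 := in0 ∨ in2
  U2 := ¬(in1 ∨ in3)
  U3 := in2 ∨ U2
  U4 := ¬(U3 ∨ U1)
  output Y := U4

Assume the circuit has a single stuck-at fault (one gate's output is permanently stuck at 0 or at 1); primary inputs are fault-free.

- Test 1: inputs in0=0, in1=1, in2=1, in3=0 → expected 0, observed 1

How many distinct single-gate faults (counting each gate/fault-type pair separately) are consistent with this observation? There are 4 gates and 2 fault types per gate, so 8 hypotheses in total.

Fault-free: U1=1, U2=0, U3=1, U4=0 → 0. Observed 1.
  U1 stuck-at-0: output 0 ✗
  U1 stuck-at-1: output 0 ✗
  U2 stuck-at-0: output 0 ✗
  U2 stuck-at-1: output 0 ✗
  U3 stuck-at-0: output 0 ✗
  U3 stuck-at-1: output 0 ✗
  U4 stuck-at-0: output 0 ✗
  U4 stuck-at-1: output 1 ✓
Consistent faults: {U4 stuck-at-1} — 1 in all.

1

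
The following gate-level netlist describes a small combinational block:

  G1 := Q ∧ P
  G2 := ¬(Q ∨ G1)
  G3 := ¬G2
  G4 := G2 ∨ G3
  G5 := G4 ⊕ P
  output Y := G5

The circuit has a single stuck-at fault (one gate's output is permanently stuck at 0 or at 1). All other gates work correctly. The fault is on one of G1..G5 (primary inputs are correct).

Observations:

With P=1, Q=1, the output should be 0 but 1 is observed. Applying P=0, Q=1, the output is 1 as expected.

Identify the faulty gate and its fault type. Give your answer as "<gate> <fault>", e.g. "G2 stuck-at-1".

G5 stuck-at-1

Fault-free values for test 1 (P=1, Q=1): G1=1, G2=0, G3=1, G4=1, G5=0, giving Y=0. Observed 1.
Test 1: faults giving observed 1 are {G3 stuck-at-0, G4 stuck-at-0, G5 stuck-at-1}.
Test 2 (P=0, Q=1): fault-free G1=0, G2=0, G3=1, G4=1, G5=1 → 1; observed 1. Eliminates G3 stuck-at-0, G4 stuck-at-0.
Only G5 stuck-at-1 is consistent with every test.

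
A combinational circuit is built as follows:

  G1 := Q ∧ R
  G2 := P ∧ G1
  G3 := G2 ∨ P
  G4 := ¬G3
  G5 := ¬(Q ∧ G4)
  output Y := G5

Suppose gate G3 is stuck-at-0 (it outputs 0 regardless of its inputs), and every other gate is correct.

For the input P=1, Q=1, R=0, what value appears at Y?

0

Propagate with G3 forced: G1=0, G2=0, G3=0 [stuck-at-0], G4=1, G5=0.
So Y = 0. (Without the fault it would be 1.)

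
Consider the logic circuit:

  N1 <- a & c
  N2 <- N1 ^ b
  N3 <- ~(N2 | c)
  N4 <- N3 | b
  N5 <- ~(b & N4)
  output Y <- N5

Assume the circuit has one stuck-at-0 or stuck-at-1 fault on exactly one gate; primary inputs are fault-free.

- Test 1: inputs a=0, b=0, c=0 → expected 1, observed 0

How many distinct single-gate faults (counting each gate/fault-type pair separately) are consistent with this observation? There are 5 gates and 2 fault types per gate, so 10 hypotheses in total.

Fault-free: N1=0, N2=0, N3=1, N4=1, N5=1 → 1. Observed 0.
  N1 stuck-at-0: output 1 ✗
  N1 stuck-at-1: output 1 ✗
  N2 stuck-at-0: output 1 ✗
  N2 stuck-at-1: output 1 ✗
  N3 stuck-at-0: output 1 ✗
  N3 stuck-at-1: output 1 ✗
  N4 stuck-at-0: output 1 ✗
  N4 stuck-at-1: output 1 ✗
  N5 stuck-at-0: output 0 ✓
  N5 stuck-at-1: output 1 ✗
Consistent faults: {N5 stuck-at-0} — 1 in all.

1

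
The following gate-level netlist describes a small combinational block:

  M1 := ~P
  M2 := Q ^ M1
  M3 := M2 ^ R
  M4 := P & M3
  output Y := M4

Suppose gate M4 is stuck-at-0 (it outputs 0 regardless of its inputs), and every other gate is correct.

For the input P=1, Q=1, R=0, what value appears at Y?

Propagate with M4 forced: M1=0, M2=1, M3=1, M4=0 [stuck-at-0].
So Y = 0. (Without the fault it would be 1.)

0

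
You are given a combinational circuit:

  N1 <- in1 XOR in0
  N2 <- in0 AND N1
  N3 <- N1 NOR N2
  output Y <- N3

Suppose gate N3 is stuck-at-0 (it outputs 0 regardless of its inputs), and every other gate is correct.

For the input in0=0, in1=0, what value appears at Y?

Propagate with N3 forced: N1=0, N2=0, N3=0 [stuck-at-0].
So Y = 0. (Without the fault it would be 1.)

0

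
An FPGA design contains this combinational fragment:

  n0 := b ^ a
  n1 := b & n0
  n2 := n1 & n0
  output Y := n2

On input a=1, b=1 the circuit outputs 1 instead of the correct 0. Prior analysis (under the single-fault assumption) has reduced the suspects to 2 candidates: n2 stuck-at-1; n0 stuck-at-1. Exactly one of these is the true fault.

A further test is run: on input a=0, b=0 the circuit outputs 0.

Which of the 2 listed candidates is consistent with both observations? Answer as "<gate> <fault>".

Evaluate each candidate on input a=0, b=0:
  n2 stuck-at-1: n0=0, n1=0, n2=1 [stuck-at-1] → 1 — eliminated
  n0 stuck-at-1: n0=1 [stuck-at-1], n1=0, n2=0 → 0 — matches
Only n0 stuck-at-1 reproduces the observed 0.

n0 stuck-at-1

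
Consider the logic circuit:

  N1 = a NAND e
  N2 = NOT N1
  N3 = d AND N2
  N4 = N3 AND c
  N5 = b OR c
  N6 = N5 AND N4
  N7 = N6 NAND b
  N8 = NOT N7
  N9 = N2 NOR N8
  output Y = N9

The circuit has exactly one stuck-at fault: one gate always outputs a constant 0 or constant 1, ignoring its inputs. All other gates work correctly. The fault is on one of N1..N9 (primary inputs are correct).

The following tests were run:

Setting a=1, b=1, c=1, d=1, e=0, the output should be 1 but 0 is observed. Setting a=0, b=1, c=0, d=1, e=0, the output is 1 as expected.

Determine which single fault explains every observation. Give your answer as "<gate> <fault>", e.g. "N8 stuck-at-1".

N3 stuck-at-1

Fault-free values for test 1 (a=1, b=1, c=1, d=1, e=0): N1=1, N2=0, N3=0, N4=0, N5=1, N6=0, N7=1, N8=0, N9=1, giving Y=1. Observed 0.
Test 1: faults giving observed 0 are {N1 stuck-at-0, N2 stuck-at-1, N3 stuck-at-1, N4 stuck-at-1, N6 stuck-at-1, N7 stuck-at-0, N8 stuck-at-1, N9 stuck-at-0}.
Test 2 (a=0, b=1, c=0, d=1, e=0): fault-free N1=1, N2=0, N3=0, N4=0, N5=1, N6=0, N7=1, N8=0, N9=1 → 1; observed 1. Eliminates N1 stuck-at-0, N2 stuck-at-1, N4 stuck-at-1, N6 stuck-at-1, N7 stuck-at-0, N8 stuck-at-1, N9 stuck-at-0.
Only N3 stuck-at-1 is consistent with every test.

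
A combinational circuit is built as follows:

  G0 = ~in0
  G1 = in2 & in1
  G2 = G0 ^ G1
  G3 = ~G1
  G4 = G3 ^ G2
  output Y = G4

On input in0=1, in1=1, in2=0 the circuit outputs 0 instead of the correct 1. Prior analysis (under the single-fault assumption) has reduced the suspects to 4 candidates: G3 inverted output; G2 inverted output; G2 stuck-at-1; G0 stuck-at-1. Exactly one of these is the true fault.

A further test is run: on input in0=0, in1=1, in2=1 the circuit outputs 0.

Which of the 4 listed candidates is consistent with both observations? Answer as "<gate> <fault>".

G0 stuck-at-1

Evaluate each candidate on input in0=0, in1=1, in2=1:
  G3 inverted output: G0=1, G1=1, G2=0, G3=1 [inverted output], G4=1 → 1 — eliminated
  G2 inverted output: G0=1, G1=1, G2=1 [inverted output], G3=0, G4=1 → 1 — eliminated
  G2 stuck-at-1: G0=1, G1=1, G2=1 [stuck-at-1], G3=0, G4=1 → 1 — eliminated
  G0 stuck-at-1: G0=1 [stuck-at-1], G1=1, G2=0, G3=0, G4=0 → 0 — matches
Only G0 stuck-at-1 reproduces the observed 0.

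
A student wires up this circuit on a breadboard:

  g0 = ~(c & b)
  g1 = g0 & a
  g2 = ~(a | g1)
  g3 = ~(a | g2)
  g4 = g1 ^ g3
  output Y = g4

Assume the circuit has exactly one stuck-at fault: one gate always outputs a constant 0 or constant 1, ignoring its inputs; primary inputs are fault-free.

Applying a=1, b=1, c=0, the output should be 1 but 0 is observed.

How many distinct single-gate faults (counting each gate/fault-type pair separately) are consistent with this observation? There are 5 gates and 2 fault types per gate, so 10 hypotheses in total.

4

Fault-free: g0=1, g1=1, g2=0, g3=0, g4=1 → 1. Observed 0.
  g0 stuck-at-0: output 0 ✓
  g0 stuck-at-1: output 1 ✗
  g1 stuck-at-0: output 0 ✓
  g1 stuck-at-1: output 1 ✗
  g2 stuck-at-0: output 1 ✗
  g2 stuck-at-1: output 1 ✗
  g3 stuck-at-0: output 1 ✗
  g3 stuck-at-1: output 0 ✓
  g4 stuck-at-0: output 0 ✓
  g4 stuck-at-1: output 1 ✗
Consistent faults: {g0 stuck-at-0, g1 stuck-at-0, g3 stuck-at-1, g4 stuck-at-0} — 4 in all.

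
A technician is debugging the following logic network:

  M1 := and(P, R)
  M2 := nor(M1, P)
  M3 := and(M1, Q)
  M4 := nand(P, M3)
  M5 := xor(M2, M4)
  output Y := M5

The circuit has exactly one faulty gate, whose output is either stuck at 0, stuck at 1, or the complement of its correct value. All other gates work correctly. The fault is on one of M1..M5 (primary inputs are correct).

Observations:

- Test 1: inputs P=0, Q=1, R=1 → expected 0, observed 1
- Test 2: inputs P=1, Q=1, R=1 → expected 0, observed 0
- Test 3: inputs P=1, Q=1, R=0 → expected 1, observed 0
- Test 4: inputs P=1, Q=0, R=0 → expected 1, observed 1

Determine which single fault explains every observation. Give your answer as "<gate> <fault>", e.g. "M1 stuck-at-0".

Fault-free values for test 1 (P=0, Q=1, R=1): M1=0, M2=1, M3=0, M4=1, M5=0, giving Y=0. Observed 1.
Test 1: faults giving observed 1 are {M1 stuck-at-1, M1 inverted output, M2 stuck-at-0, M2 inverted output, M4 stuck-at-0, M4 inverted output, M5 stuck-at-1, M5 inverted output}.
Test 2 (P=1, Q=1, R=1): fault-free M1=1, M2=0, M3=1, M4=0, M5=0 → 0; observed 0. Eliminates M1 inverted output, M2 inverted output, M4 inverted output, M5 stuck-at-1, M5 inverted output.
Test 3 (P=1, Q=1, R=0): fault-free M1=0, M2=0, M3=0, M4=1, M5=1 → 1; observed 0. Eliminates M2 stuck-at-0.
Test 4 (P=1, Q=0, R=0): fault-free M1=0, M2=0, M3=0, M4=1, M5=1 → 1; observed 1. Eliminates M4 stuck-at-0.
Only M1 stuck-at-1 is consistent with every test.

M1 stuck-at-1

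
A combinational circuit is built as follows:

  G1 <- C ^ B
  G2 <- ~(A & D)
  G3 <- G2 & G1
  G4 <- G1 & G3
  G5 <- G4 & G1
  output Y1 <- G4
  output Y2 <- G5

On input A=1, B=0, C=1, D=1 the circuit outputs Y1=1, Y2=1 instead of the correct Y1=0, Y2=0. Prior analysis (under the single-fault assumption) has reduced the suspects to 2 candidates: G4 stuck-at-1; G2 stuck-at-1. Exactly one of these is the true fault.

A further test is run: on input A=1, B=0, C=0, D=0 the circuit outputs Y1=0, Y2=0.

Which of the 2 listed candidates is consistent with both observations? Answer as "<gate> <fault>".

G2 stuck-at-1

Evaluate each candidate on input A=1, B=0, C=0, D=0:
  G4 stuck-at-1: G1=0, G2=1, G3=0, G4=1 [stuck-at-1], G5=0 → Y1=1, Y2=0 — eliminated
  G2 stuck-at-1: G1=0, G2=1 [stuck-at-1], G3=0, G4=0, G5=0 → Y1=0, Y2=0 — matches
Only G2 stuck-at-1 reproduces the observed Y1=0, Y2=0.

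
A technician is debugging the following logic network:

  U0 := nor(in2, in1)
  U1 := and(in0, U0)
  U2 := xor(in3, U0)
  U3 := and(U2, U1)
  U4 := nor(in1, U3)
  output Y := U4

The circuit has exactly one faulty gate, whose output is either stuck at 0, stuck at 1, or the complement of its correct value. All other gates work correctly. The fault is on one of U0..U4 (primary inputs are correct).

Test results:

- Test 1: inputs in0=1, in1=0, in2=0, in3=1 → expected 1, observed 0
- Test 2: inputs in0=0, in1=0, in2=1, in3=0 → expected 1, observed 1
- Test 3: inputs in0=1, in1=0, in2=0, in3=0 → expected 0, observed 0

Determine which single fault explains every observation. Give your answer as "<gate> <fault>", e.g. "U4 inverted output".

Fault-free values for test 1 (in0=1, in1=0, in2=0, in3=1): U0=1, U1=1, U2=0, U3=0, U4=1, giving Y=1. Observed 0.
Test 1: faults giving observed 0 are {U2 stuck-at-1, U2 inverted output, U3 stuck-at-1, U3 inverted output, U4 stuck-at-0, U4 inverted output}.
Test 2 (in0=0, in1=0, in2=1, in3=0): fault-free U0=0, U1=0, U2=0, U3=0, U4=1 → 1; observed 1. Eliminates U3 stuck-at-1, U3 inverted output, U4 stuck-at-0, U4 inverted output.
Test 3 (in0=1, in1=0, in2=0, in3=0): fault-free U0=1, U1=1, U2=1, U3=1, U4=0 → 0; observed 0. Eliminates U2 inverted output.
Only U2 stuck-at-1 is consistent with every test.

U2 stuck-at-1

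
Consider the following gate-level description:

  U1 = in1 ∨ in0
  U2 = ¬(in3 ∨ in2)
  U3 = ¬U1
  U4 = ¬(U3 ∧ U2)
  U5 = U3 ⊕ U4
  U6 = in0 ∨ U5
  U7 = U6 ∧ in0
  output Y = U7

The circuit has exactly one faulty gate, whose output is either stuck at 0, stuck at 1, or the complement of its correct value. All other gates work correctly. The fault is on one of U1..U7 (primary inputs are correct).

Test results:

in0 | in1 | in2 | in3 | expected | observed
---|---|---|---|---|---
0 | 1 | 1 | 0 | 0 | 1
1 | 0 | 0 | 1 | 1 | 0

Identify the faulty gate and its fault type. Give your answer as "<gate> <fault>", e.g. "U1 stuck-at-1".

Fault-free values for test 1 (in0=0, in1=1, in2=1, in3=0): U1=1, U2=0, U3=0, U4=1, U5=1, U6=1, U7=0, giving Y=0. Observed 1.
Test 1: faults giving observed 1 are {U7 stuck-at-1, U7 inverted output}.
Test 2 (in0=1, in1=0, in2=0, in3=1): fault-free U1=1, U2=0, U3=0, U4=1, U5=1, U6=1, U7=1 → 1; observed 0. Eliminates U7 stuck-at-1.
Only U7 inverted output is consistent with every test.

U7 inverted output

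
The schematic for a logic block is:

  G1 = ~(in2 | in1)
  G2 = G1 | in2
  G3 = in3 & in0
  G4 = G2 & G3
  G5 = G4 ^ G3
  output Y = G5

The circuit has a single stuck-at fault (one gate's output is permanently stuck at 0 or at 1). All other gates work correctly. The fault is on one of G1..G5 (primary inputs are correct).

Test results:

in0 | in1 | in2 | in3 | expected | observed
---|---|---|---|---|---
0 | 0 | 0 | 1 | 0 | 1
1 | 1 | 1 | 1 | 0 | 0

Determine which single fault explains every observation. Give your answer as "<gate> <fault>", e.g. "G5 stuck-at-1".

G4 stuck-at-1

Fault-free values for test 1 (in0=0, in1=0, in2=0, in3=1): G1=1, G2=1, G3=0, G4=0, G5=0, giving Y=0. Observed 1.
Test 1: faults giving observed 1 are {G4 stuck-at-1, G5 stuck-at-1}.
Test 2 (in0=1, in1=1, in2=1, in3=1): fault-free G1=0, G2=1, G3=1, G4=1, G5=0 → 0; observed 0. Eliminates G5 stuck-at-1.
Only G4 stuck-at-1 is consistent with every test.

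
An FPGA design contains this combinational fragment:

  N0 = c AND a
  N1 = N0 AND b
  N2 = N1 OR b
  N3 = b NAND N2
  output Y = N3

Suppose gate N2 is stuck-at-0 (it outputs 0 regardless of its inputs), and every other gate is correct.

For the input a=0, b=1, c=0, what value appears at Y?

Propagate with N2 forced: N0=0, N1=0, N2=0 [stuck-at-0], N3=1.
So Y = 1. (Without the fault it would be 0.)

1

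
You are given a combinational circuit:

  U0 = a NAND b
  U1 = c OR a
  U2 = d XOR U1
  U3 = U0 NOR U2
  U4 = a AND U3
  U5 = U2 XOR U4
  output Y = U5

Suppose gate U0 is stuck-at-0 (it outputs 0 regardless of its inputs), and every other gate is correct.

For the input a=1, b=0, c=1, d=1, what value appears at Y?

Propagate with U0 forced: U0=0 [stuck-at-0], U1=1, U2=0, U3=1, U4=1, U5=1.
So Y = 1. (Without the fault it would be 0.)

1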